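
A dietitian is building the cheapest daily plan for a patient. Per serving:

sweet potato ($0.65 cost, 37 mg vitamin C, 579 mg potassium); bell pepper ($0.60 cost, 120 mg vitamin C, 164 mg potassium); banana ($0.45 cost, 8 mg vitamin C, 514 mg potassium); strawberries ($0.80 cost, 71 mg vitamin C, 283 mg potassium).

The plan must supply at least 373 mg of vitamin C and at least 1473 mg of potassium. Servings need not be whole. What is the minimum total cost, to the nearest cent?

$2.65

sweet potato only: max(373/37, 1473/579) = 10.08 servings → $6.55.
bell pepper only: max(373/120, 1473/164) = 8.982 servings → $5.39.
banana only: max(373/8, 1473/514) = 46.62 servings → $20.98.
strawberries only: max(373/71, 1473/283) = 5.254 servings → $4.20.
sweet potato + bell pepper with both tight: 1.823 servings and 2.546 servings → $2.71.
sweet potato + banana: the both-tight solution has a negative serving — not a feasible corner.
sweet potato + strawberries: the both-tight solution has a negative serving — not a feasible corner.
bell pepper + banana with both tight: 2.981 servings and 1.915 servings → $2.65.
bell pepper + strawberries with both tight: 0.04374 servings and 5.18 servings → $4.17.
banana + strawberries: intersection lies outside the first quadrant.
The minimum over all feasible corners is $2.65.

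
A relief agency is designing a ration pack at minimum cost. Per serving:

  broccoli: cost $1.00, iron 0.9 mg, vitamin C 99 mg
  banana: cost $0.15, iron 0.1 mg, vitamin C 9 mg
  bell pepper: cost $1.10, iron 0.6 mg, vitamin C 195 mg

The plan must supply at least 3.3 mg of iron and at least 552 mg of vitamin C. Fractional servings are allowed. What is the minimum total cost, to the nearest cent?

broccoli only: max(3.3/0.9, 552/99) = 5.576 servings → $5.58.
banana only: max(3.3/0.1, 552/9) = 61.33 servings → $9.20.
bell pepper only: max(3.3/0.6, 552/195) = 5.5 servings → $6.05.
broccoli + banana with both targets exact would need a negative amount; discard.
broccoli + bell pepper with both tight: 2.69 servings and 1.465 servings → $4.30.
banana + bell pepper with both tight: 22.15 servings and 1.809 servings → $5.31.
The minimum over all feasible corners is $4.30.

$4.30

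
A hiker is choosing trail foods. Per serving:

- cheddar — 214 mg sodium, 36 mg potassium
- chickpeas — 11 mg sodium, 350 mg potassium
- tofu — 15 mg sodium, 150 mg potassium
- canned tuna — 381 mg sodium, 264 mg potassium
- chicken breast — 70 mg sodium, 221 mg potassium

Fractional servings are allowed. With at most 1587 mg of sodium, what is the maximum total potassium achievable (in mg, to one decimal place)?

50495.5 mg

Potassium per mg sodium: chickpeas 31.82, tofu 10, chicken breast 3.157, canned tuna 0.6929, cheddar 0.1682.
With no serving limits, spend the whole sodium allowance on chickpeas: 1587 mg / 11 mg × 350 mg = 50495.5 mg.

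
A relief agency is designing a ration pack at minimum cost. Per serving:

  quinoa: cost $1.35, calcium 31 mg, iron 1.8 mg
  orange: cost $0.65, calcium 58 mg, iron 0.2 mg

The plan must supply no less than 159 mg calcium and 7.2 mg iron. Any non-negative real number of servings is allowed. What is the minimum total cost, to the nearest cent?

$5.72

quinoa only: max(159/31, 7.2/1.8) = 5.129 servings → $6.92.
orange only: max(159/58, 7.2/0.2) = 36 servings → $23.40.
quinoa + orange with both tight: 3.929 servings and 0.6415 servings → $5.72.
Cheapest feasible corner: $5.72.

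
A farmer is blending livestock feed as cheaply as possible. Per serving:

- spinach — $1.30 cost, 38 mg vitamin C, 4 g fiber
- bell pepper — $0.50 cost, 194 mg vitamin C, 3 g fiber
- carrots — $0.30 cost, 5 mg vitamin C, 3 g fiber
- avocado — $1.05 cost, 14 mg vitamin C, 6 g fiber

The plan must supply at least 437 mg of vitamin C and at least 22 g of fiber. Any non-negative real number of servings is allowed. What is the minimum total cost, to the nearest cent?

$2.62

Minimising a linear cost over {vitamin C ≥ 437, fiber ≥ 22, servings ≥ 0} — the optimum is at a vertex, using one or two foods.
spinach only: max(437/38, 22/4) = 11.5 servings → $14.95.
bell pepper only: max(437/194, 22/3) = 7.333 servings → $3.67.
carrots only: max(437/5, 22/3) = 87.4 servings → $26.22.
avocado only: max(437/14, 22/6) = 31.21 servings → $32.77.
spinach + bell pepper with both tight: 4.467 servings and 1.378 servings → $6.50.
spinach + carrots with both targets exact would need a negative amount; discard.
spinach + avocado: intersection lies outside the first quadrant.
bell pepper + carrots with both tight: 2.118 servings and 5.215 servings → $2.62.
bell pepper + avocado with both tight: 2.062 servings and 2.635 servings → $3.80.
carrots + avocado: intersection lies outside the first quadrant.
The minimum over all feasible corners is $2.62.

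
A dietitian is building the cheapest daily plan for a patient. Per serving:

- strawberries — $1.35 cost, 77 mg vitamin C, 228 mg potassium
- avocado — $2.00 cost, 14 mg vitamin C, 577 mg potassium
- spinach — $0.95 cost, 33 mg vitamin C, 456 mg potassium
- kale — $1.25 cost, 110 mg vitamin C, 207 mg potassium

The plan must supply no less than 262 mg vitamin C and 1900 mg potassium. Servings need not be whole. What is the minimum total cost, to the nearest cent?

$5.03

At the optimum either one food covers both requirements or two foods hit both targets exactly; no other combination can be cheaper.
strawberries only: max(262/77, 1900/228) = 8.333 servings → $11.25.
avocado only: max(262/14, 1900/577) = 18.71 servings → $37.43.
spinach only: max(262/33, 1900/456) = 7.939 servings → $7.54.
kale only: max(262/110, 1900/207) = 9.179 servings → $11.47.
strawberries + avocado with both tight: 3.021 servings and 2.099 servings → $8.28.
strawberries + spinach with both tight: 2.058 servings and 3.138 servings → $5.76.
strawberries + kale with both targets exact would need a negative amount; discard.
avocado + spinach with both targets exact would need a negative amount; discard.
avocado + kale with both tight: 2.555 servings and 2.057 servings → $7.68.
spinach + kale with both tight: 3.572 servings and 1.31 servings → $5.03.
Cheapest feasible corner: $5.03.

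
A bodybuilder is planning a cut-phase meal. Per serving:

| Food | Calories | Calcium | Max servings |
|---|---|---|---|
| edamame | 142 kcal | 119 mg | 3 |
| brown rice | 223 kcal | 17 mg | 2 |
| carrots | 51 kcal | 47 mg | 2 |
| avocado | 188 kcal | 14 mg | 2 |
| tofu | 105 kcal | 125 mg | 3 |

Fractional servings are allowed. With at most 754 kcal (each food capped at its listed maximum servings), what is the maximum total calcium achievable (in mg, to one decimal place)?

751.4 mg

Calcium per kcal: tofu 1.19, carrots 0.9216, edamame 0.838, brown rice 0.07623, avocado 0.07447.
Take 3 servings of tofu: uses 315 kcal, +375.0 mg calcium (running total 375.0 mg).
Take 2 servings of carrots: uses 102 kcal, +94.0 mg calcium (running total 469.0 mg).
Take 2.373 servings of edamame: uses 337 kcal, +282.4 mg calcium (running total 751.4 mg).
Filling greedily by calcium-per-kcal is optimal for one linear limit, giving 751.4 mg.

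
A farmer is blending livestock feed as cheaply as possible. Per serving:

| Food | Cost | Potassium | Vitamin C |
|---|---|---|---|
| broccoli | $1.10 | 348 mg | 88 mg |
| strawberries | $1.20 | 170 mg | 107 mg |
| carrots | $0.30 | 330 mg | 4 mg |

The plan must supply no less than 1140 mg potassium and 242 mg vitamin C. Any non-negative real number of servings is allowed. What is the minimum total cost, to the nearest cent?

broccoli only: max(1140/348, 242/88) = 3.276 servings → $3.60.
strawberries only: max(1140/170, 242/107) = 6.706 servings → $8.05.
carrots only: max(1140/330, 242/4) = 60.5 servings → $18.15.
broccoli + strawberries with both targets exact would need a negative amount; discard.
broccoli + carrots with both tight: 2.724 servings and 0.5825 servings → $3.17.
strawberries + carrots with both tight: 2.174 servings and 2.334 servings → $3.31.
Cheapest feasible corner: $3.17.

$3.17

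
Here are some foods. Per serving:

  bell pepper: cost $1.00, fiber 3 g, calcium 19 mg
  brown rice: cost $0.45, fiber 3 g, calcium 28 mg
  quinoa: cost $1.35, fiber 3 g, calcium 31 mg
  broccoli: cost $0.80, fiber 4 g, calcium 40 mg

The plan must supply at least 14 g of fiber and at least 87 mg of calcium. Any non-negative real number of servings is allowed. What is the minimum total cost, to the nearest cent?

At the optimum either one food covers both requirements or two foods hit both targets exactly; no other combination can be cheaper.
bell pepper only: max(14/3, 87/19) = 4.667 servings → $4.67.
brown rice only: max(14/3, 87/28) = 4.667 servings → $2.10.
quinoa only: max(14/3, 87/31) = 4.667 servings → $6.30.
broccoli only: max(14/4, 87/40) = 3.5 servings → $2.80.
bell pepper + brown rice: intersection lies outside the first quadrant.
bell pepper + quinoa: intersection lies outside the first quadrant.
bell pepper + broccoli: the both-tight solution has a negative serving — not a feasible corner.
brown rice + quinoa with both targets exact would need a negative amount; discard.
brown rice + broccoli: the both-tight solution has a negative serving — not a feasible corner.
quinoa + broccoli: intersection lies outside the first quadrant.
So the least-cost plan costs $2.10.

$2.10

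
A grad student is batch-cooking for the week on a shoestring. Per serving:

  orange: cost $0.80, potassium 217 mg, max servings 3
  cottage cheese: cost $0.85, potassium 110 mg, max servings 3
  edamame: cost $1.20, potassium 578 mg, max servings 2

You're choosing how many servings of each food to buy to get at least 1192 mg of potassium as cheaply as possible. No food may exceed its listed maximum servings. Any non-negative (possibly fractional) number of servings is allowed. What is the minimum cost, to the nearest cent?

Cost per mg of potassium: edamame $0.0021, orange $0.0037, cottage cheese $0.0077.
Take 2 servings of edamame: +1156.0 mg potassium for $2.40 (total $2.40, still need 36.0 mg).
Take 0.1659 servings of orange: +36.0 mg potassium for $0.13 (total $2.53, still need 0.0 mg).
Filling from the cheapest source first is optimal under one linear minimum: $2.53.

$2.53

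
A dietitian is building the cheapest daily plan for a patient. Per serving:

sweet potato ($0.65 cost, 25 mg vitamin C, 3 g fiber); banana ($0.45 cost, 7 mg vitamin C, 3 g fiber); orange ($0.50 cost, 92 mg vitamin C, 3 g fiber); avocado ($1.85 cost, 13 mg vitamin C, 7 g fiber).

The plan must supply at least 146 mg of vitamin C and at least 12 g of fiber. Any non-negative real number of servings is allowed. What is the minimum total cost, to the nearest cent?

$1.87

A basic optimal solution has at most two foods positive. Try each food alone and each pair with both targets met exactly.
sweet potato only: max(146/25, 12/3) = 5.84 servings → $3.80.
banana only: max(146/7, 12/3) = 20.86 servings → $9.39.
orange only: max(146/92, 12/3) = 4 servings → $2.00.
avocado only: max(146/13, 12/7) = 11.23 servings → $20.78.
sweet potato + banana with both targets exact would need a negative amount; discard.
sweet potato + orange with both tight: 3.313 servings and 0.6866 servings → $2.50.
sweet potato + avocado: intersection lies outside the first quadrant.
banana + orange with both tight: 2.612 servings and 1.388 servings → $1.87.
banana + avocado with both targets exact would need a negative amount; discard.
orange + avocado with both tight: 1.431 servings and 1.101 servings → $2.75.
The minimum over all feasible corners is $1.87.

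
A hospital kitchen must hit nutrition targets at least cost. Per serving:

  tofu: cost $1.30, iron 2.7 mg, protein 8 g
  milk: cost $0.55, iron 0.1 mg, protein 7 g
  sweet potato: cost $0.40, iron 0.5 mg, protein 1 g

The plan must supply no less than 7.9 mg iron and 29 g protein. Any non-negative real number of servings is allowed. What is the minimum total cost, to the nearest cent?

$4.22

The cheapest plan sits at a corner of the feasible region — with two constraints it uses at most two foods.
tofu only: max(7.9/2.7, 29/8) = 3.625 servings → $4.71.
milk only: max(7.9/0.1, 29/7) = 79 servings → $43.45.
sweet potato only: max(7.9/0.5, 29/1) = 29 servings → $11.60.
tofu + milk with both tight: 2.895 servings and 0.8343 servings → $4.22.
tofu + sweet potato: intersection lies outside the first quadrant.
milk + sweet potato with both tight: 1.941 servings and 15.41 servings → $7.23.
So the least-cost plan costs $4.22.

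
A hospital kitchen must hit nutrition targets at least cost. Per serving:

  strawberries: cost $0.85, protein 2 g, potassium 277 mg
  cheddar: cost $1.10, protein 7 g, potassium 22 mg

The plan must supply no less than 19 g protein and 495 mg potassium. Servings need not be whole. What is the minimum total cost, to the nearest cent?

For a min-cost LP with two ≥-constraints, a basic feasible solution has at most two positive variables.
strawberries only: max(19/2, 495/277) = 9.5 servings → $8.07.
cheddar only: max(19/7, 495/22) = 22.5 servings → $24.75.
strawberries + cheddar with both tight: 1.608 servings and 2.255 servings → $3.85.
So the least-cost plan costs $3.85.

$3.85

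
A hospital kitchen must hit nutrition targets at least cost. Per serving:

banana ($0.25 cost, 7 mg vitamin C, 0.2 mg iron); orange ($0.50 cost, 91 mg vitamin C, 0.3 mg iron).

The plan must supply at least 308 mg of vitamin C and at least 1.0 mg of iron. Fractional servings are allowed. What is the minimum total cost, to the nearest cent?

An LP optimum is at a vertex; with two nutrient constraints at most two foods are used. Check each candidate.
banana only: max(308/7, 1.0/0.2) = 44 servings → $11.00.
orange only: max(308/91, 1.0/0.3) = 3.385 servings → $1.69.
banana + orange: intersection lies outside the first quadrant.
So the least-cost plan costs $1.69.

$1.69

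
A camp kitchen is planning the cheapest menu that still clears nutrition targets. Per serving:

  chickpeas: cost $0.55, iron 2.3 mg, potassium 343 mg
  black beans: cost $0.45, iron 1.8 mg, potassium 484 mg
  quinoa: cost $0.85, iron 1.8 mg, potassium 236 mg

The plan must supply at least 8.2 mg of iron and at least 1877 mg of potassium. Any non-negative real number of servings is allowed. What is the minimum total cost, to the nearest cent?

$2.02

For a min-cost LP with two ≥-constraints, a basic feasible solution has at most two positive variables.
chickpeas only: max(8.2/2.3, 1877/343) = 5.472 servings → $3.01.
black beans only: max(8.2/1.8, 1877/484) = 4.556 servings → $2.05.
quinoa only: max(8.2/1.8, 1877/236) = 7.953 servings → $6.76.
chickpeas + black beans with both tight: 1.19 servings and 3.034 servings → $2.02.
chickpeas + quinoa: the both-tight solution has a negative serving — not a feasible corner.
black beans + quinoa with both tight: 3.233 servings and 1.322 servings → $2.58.
So the least-cost plan costs $2.02.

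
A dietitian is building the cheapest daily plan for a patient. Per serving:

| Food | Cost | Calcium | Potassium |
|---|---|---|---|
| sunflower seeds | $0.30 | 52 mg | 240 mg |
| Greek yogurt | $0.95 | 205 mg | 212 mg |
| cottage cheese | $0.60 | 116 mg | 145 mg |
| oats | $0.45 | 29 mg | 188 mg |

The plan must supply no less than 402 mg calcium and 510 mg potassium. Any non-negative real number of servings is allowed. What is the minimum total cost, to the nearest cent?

At the optimum either one food covers both requirements or two foods hit both targets exactly; no other combination can be cheaper.
sunflower seeds only: max(402/52, 510/240) = 7.731 servings → $2.32.
Greek yogurt only: max(402/205, 510/212) = 2.406 servings → $2.29.
cottage cheese only: max(402/116, 510/145) = 3.517 servings → $2.11.
oats only: max(402/29, 510/188) = 13.86 servings → $6.24.
sunflower seeds + Greek yogurt with both tight: 0.5062 servings and 1.833 servings → $1.89.
sunflower seeds + cottage cheese with both tight: 0.04286 servings and 3.446 servings → $2.08.
sunflower seeds + oats: intersection lies outside the first quadrant.
Greek yogurt + cottage cheese: the both-tight solution has a negative serving — not a feasible corner.
Greek yogurt + oats with both tight: 1.877 servings and 0.5966 servings → $2.05.
cottage cheese + oats with both tight: 3.453 servings and 0.04942 servings → $2.09.
So the least-cost plan costs $1.89.

$1.89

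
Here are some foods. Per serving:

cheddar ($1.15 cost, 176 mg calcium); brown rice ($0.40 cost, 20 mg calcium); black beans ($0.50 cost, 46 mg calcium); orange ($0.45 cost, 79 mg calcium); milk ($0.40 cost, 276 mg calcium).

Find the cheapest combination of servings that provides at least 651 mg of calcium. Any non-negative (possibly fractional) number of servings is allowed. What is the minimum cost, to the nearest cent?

$0.94

Cost per mg of calcium: milk $0.0014, orange $0.0057, cheddar $0.0065, black beans $0.0109, brown rice $0.0200.
With no serving limits, use only milk: 651 mg / 276 mg = 2.359 servings × $0.40 = $0.94.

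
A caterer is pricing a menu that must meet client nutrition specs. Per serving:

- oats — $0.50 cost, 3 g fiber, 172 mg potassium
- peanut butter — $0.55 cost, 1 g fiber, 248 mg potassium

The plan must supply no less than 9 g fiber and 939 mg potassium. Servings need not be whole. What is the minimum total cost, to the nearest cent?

An LP optimum is at a vertex; with two nutrient constraints at most two foods are used. Check each candidate.
oats only: max(9/3, 939/172) = 5.459 servings → $2.73.
peanut butter only: max(9/1, 939/248) = 9 servings → $4.95.
oats + peanut butter with both tight: 2.26 servings and 2.219 servings → $2.35.
Cheapest feasible corner: $2.35.

$2.35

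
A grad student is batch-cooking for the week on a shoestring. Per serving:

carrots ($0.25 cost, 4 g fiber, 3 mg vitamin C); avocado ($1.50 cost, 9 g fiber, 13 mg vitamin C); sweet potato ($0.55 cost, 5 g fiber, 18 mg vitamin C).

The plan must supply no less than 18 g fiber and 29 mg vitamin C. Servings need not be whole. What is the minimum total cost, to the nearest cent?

$1.38

Two binding constraints pin down two serving amounts, so the optimal mix uses at most two foods. The candidates are each food alone (scaled to the tighter of fiber/vitamin C) and each pair with both constraints tight.
carrots only: max(18/4, 29/3) = 9.667 servings → $2.42.
avocado only: max(18/9, 29/13) = 2.231 servings → $3.35.
sweet potato only: max(18/5, 29/18) = 3.6 servings → $1.98.
carrots + avocado with both targets exact would need a negative amount; discard.
carrots + sweet potato with both tight: 3.14 servings and 1.088 servings → $1.38.
avocado + sweet potato with both tight: 1.845 servings and 0.2784 servings → $2.92.
Cheapest feasible corner: $1.38.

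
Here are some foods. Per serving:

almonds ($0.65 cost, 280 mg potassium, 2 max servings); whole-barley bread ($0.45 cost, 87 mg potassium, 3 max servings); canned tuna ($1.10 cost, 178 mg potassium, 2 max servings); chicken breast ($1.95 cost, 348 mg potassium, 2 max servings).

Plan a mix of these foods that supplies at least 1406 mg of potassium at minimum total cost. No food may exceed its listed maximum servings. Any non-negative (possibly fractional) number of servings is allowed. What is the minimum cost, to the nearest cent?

$5.93

Cost per mg of potassium: almonds $0.0023, whole-barley bread $0.0052, chicken breast $0.0056, canned tuna $0.0062.
Take 2 servings of almonds: +560.0 mg potassium for $1.30 (total $1.30, still need 846.0 mg).
Take 3 servings of whole-barley bread: +261.0 mg potassium for $1.35 (total $2.65, still need 585.0 mg).
Take 1.681 servings of chicken breast: +585.0 mg potassium for $3.28 (total $5.93, still need 0.0 mg).
Greedy by cheapest-per-mg is optimal for a single linear constraint, so the minimum cost is $5.93.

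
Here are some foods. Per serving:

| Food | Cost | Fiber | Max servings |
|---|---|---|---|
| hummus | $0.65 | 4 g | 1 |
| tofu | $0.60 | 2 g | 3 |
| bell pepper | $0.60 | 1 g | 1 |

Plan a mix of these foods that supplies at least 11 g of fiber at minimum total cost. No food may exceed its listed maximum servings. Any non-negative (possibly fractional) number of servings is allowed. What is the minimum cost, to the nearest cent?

Cost per g of fiber: hummus $0.1625, tofu $0.3000, bell pepper $0.6000.
Take 1 serving of hummus: +4.0 g fiber for $0.65 (total $0.65, still need 7.0 g).
Take 3 servings of tofu: +6.0 g fiber for $1.80 (total $2.45, still need 1.0 g).
Take 1 serving of bell pepper: +1.0 g fiber for $0.60 (total $3.05, still need 0.0 g).
Filling from the cheapest source first is optimal under one linear minimum: $3.05.

$3.05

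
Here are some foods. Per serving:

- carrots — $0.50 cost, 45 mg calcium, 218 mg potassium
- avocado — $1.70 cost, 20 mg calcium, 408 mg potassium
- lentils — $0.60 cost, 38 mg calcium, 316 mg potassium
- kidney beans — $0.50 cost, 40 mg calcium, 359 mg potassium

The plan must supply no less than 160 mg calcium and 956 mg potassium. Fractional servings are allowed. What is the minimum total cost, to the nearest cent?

$1.84

Compare the cost at each extreme point of the feasible region.
carrots only: max(160/45, 956/218) = 4.385 servings → $2.19.
avocado only: max(160/20, 956/408) = 8 servings → $13.60.
lentils only: max(160/38, 956/316) = 4.211 servings → $2.53.
kidney beans only: max(160/40, 956/359) = 4 servings → $2.00.
carrots + avocado with both tight: 3.297 servings and 0.5814 servings → $2.64.
carrots + lentils with both tight: 2.398 servings and 1.371 servings → $2.02.
carrots + kidney beans with both tight: 2.582 servings and 1.095 servings → $1.84.
avocado + lentils: intersection lies outside the first quadrant.
avocado + kidney beans: the both-tight solution has a negative serving — not a feasible corner.
lentils + kidney beans: intersection lies outside the first quadrant.
Cheapest feasible corner: $1.84.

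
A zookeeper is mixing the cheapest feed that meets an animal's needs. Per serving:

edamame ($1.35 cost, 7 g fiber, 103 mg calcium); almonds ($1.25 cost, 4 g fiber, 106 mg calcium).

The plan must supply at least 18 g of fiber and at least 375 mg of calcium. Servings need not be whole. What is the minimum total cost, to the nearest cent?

$4.59

Two binding constraints pin down two serving amounts, so the optimal mix uses at most two foods. The candidates are each food alone (scaled to the tighter of fiber/calcium) and each pair with both constraints tight.
edamame only: max(18/7, 375/103) = 3.641 servings → $4.92.
almonds only: max(18/4, 375/106) = 4.5 servings → $5.62.
edamame + almonds with both tight: 1.236 servings and 2.336 servings → $4.59.
The minimum over all feasible corners is $4.59.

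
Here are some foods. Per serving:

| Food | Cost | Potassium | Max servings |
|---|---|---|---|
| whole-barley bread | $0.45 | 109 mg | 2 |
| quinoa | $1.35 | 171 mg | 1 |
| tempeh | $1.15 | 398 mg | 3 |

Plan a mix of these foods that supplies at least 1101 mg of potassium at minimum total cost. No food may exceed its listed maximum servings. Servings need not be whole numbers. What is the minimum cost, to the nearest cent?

$3.18

Cost per mg of potassium: tempeh $0.0029, whole-barley bread $0.0041, quinoa $0.0079.
Take 2.766 servings of tempeh: +1101.0 mg potassium for $3.18 (total $3.18, still need 0.0 mg).
Filling from the cheapest source first is optimal under one linear minimum: $3.18.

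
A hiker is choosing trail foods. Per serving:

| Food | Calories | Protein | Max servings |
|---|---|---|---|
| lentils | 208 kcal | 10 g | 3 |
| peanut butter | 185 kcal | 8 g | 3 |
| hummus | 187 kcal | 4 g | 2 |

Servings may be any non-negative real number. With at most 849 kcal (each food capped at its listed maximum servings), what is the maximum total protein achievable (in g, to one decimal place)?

39.7 g

Protein per kcal: lentils 0.04808, peanut butter 0.04324, hummus 0.02139.
Take 3 servings of lentils: uses 624 kcal, +30.0 g protein (running total 30.0 g).
Take 1.216 servings of peanut butter: uses 225 kcal, +9.7 g protein (running total 39.7 g).
Greedy by best ratio exhausts the calories allowance optimally: 39.7 g.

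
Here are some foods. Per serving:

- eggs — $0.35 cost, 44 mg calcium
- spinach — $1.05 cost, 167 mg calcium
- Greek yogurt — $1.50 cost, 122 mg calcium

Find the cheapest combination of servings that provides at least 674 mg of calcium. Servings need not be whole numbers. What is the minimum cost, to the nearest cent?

$4.24

Cost per mg of calcium: spinach $0.0063, eggs $0.0080, Greek yogurt $0.0123.
With no serving limits, use only spinach: 674 mg / 167 mg = 4.036 servings × $1.05 = $4.24.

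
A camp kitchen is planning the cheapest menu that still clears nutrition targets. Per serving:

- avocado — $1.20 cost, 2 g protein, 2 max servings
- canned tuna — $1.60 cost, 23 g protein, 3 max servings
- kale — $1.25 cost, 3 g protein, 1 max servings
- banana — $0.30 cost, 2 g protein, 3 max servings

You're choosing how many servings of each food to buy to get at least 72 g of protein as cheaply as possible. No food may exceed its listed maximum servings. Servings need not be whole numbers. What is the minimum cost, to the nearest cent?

Cost per g of protein: canned tuna $0.0696, banana $0.1500, kale $0.4167, avocado $0.6000.
Take 3 servings of canned tuna: +69.0 g protein for $4.80 (total $4.80, still need 3.0 g).
Take 1.5 servings of banana: +3.0 g protein for $0.45 (total $5.25, still need 0.0 g).
Greedy by cheapest-per-g is optimal for a single linear constraint, so the minimum cost is $5.25.

$5.25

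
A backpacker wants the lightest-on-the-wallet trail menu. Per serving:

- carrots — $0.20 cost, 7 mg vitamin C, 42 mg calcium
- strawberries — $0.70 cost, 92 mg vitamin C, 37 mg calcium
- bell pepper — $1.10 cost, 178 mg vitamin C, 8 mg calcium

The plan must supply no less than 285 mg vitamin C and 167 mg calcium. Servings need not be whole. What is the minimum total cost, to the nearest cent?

$2.34

Two binding constraints pin down two serving amounts, so the optimal mix uses at most two foods. The candidates are each food alone (scaled to the tighter of vitamin C/calcium) and each pair with both constraints tight.
carrots only: max(285/7, 167/42) = 40.71 servings → $8.14.
strawberries only: max(285/92, 167/37) = 4.514 servings → $3.16.
bell pepper only: max(285/178, 167/8) = 20.88 servings → $22.96.
carrots + strawberries with both tight: 1.337 servings and 2.996 servings → $2.36.
carrots + bell pepper with both tight: 3.699 servings and 1.456 servings → $2.34.
strawberries + bell pepper with both targets exact would need a negative amount; discard.
The minimum over all feasible corners is $2.34.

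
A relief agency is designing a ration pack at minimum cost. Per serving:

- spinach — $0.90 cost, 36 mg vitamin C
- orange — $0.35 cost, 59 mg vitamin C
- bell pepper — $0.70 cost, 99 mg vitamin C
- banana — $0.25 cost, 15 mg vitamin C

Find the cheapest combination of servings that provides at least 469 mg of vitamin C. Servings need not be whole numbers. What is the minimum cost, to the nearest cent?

$2.78

Cost per mg of vitamin C: orange $0.0059, bell pepper $0.0071, banana $0.0167, spinach $0.0250.
With no serving limits, use only orange: 469 mg / 59 mg = 7.949 servings × $0.35 = $2.78.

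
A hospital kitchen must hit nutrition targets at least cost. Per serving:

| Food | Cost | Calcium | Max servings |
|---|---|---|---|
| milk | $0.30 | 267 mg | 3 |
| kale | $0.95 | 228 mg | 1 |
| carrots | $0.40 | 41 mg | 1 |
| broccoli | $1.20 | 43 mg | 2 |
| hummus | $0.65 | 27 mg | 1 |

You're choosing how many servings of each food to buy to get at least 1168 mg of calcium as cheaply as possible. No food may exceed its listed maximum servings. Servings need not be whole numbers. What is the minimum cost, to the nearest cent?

Cost per mg of calcium: milk $0.0011, kale $0.0042, carrots $0.0098, hummus $0.0241, broccoli $0.0279.
Take 3 servings of milk: +801.0 mg calcium for $0.90 (total $0.90, still need 367.0 mg).
Take 1 serving of kale: +228.0 mg calcium for $0.95 (total $1.85, still need 139.0 mg).
Take 1 serving of carrots: +41.0 mg calcium for $0.40 (total $2.25, still need 98.0 mg).
Take 1 serving of hummus: +27.0 mg calcium for $0.65 (total $2.90, still need 71.0 mg).
Take 1.651 servings of broccoli: +71.0 mg calcium for $1.98 (total $4.88, still need 0.0 mg).
Greedy by cheapest-per-mg is optimal for a single linear constraint, so the minimum cost is $4.88.

$4.88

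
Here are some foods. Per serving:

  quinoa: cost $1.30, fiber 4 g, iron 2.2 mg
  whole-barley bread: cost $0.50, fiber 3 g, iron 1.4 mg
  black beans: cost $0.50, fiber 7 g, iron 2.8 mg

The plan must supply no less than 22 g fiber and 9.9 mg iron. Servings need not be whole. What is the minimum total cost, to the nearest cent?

For a min-cost LP with two ≥-constraints, a basic feasible solution has at most two positive variables.
quinoa only: max(22/4, 9.9/2.2) = 5.5 servings → $7.15.
whole-barley bread only: max(22/3, 9.9/1.4) = 7.333 servings → $3.67.
black beans only: max(22/7, 9.9/2.8) = 3.536 servings → $1.77.
quinoa + whole-barley bread: the both-tight solution has a negative serving — not a feasible corner.
quinoa + black beans with both tight: 1.833 servings and 2.095 servings → $3.43.
whole-barley bread + black beans with both tight: 5.5 servings and 0.7857 servings → $3.14.
So the least-cost plan costs $1.77.

$1.77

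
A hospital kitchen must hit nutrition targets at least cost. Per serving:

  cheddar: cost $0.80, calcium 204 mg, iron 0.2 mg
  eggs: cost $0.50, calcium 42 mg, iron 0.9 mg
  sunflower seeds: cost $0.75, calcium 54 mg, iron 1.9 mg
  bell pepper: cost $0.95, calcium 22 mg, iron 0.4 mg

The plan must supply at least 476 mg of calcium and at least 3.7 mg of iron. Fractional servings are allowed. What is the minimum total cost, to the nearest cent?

$2.81

A basic optimal solution has at most two foods positive. Try each food alone and each pair with both targets met exactly.
cheddar only: max(476/204, 3.7/0.2) = 18.5 servings → $14.80.
eggs only: max(476/42, 3.7/0.9) = 11.33 servings → $5.67.
sunflower seeds only: max(476/54, 3.7/1.9) = 8.815 servings → $6.61.
bell pepper only: max(476/22, 3.7/0.4) = 21.64 servings → $20.55.
cheddar + eggs with both tight: 1.558 servings and 3.765 servings → $3.13.
cheddar + sunflower seeds with both tight: 1.87 servings and 1.751 servings → $2.81.
cheddar + bell pepper with both tight: 1.412 servings and 8.544 servings → $9.25.
eggs + sunflower seeds with both targets exact would need a negative amount; discard.
eggs + bell pepper with both targets exact would need a negative amount; discard.
sunflower seeds + bell pepper: intersection lies outside the first quadrant.
So the least-cost plan costs $2.81.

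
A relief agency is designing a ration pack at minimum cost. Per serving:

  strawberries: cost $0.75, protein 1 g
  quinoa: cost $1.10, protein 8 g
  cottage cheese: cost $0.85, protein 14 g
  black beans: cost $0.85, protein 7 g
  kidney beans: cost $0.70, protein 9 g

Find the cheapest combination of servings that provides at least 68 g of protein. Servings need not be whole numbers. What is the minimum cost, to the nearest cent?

$4.13

Cost per g of protein: cottage cheese $0.0607, kidney beans $0.0778, black beans $0.1214, quinoa $0.1375, strawberries $0.7500.
With no serving limits, use only cottage cheese: 68 g / 14 g = 4.857 servings × $0.85 = $4.13.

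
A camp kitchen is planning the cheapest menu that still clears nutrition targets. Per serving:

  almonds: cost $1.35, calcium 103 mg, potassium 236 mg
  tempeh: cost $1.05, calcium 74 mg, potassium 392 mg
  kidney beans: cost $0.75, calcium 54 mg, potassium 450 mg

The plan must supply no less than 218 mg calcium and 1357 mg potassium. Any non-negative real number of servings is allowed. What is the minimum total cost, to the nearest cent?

This is a tiny linear program; its minimum lies at a vertex of the feasible set. List the vertices and price them.
almonds only: max(218/103, 1357/236) = 5.75 servings → $7.76.
tempeh only: max(218/74, 1357/392) = 3.462 servings → $3.63.
kidney beans only: max(218/54, 1357/450) = 4.037 servings → $3.03.
almonds + tempeh with both targets exact would need a negative amount; discard.
almonds + kidney beans with both tight: 0.7386 servings and 2.628 servings → $2.97.
tempeh + kidney beans with both tight: 2.046 servings and 1.233 servings → $3.07.
Cheapest feasible corner: $2.97.

$2.97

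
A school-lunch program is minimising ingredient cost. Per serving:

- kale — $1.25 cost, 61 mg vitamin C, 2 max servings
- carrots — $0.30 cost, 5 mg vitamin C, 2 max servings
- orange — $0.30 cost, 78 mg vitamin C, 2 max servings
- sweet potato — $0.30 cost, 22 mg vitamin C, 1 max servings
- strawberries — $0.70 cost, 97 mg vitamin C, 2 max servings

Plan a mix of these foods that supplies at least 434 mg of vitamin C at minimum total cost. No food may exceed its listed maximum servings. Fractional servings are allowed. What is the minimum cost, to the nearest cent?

Cost per mg of vitamin C: orange $0.0038, strawberries $0.0072, sweet potato $0.0136, kale $0.0205, carrots $0.0600.
Take 2 servings of orange: +156.0 mg vitamin C for $0.60 (total $0.60, still need 278.0 mg).
Take 2 servings of strawberries: +194.0 mg vitamin C for $1.40 (total $2.00, still need 84.0 mg).
Take 1 serving of sweet potato: +22.0 mg vitamin C for $0.30 (total $2.30, still need 62.0 mg).
Take 1.016 servings of kale: +62.0 mg vitamin C for $1.27 (total $3.57, still need 0.0 mg).
Greedy by cheapest-per-mg is optimal for a single linear constraint, so the minimum cost is $3.57.

$3.57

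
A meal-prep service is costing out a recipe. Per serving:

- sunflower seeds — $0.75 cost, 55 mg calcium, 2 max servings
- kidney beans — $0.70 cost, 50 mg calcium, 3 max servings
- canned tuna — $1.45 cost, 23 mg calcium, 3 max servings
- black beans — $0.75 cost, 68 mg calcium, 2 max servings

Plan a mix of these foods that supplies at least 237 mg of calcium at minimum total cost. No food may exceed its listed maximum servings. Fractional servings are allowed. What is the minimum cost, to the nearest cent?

Cost per mg of calcium: black beans $0.0110, sunflower seeds $0.0136, kidney beans $0.0140, canned tuna $0.0630.
Take 2 servings of black beans: +136.0 mg calcium for $1.50 (total $1.50, still need 101.0 mg).
Take 1.836 servings of sunflower seeds: +101.0 mg calcium for $1.38 (total $2.88, still need 0.0 mg).
Greedy by cheapest-per-mg is optimal for a single linear constraint, so the minimum cost is $2.88.

$2.88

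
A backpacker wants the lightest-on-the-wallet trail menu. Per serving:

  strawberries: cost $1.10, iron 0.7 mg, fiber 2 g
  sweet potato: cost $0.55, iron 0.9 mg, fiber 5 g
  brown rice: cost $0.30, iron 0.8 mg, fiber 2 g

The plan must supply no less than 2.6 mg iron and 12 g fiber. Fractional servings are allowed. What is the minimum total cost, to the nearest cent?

$1.40

At the optimum either one food covers both requirements or two foods hit both targets exactly; no other combination can be cheaper.
strawberries only: max(2.6/0.7, 12/2) = 6 servings → $6.60.
sweet potato only: max(2.6/0.9, 12/5) = 2.889 servings → $1.59.
brown rice only: max(2.6/0.8, 12/2) = 6 servings → $1.80.
strawberries + sweet potato with both tight: 1.294 servings and 1.882 servings → $2.46.
strawberries + brown rice: the both-tight solution has a negative serving — not a feasible corner.
sweet potato + brown rice with both tight: 2 servings and 1 serving → $1.40.
The minimum over all feasible corners is $1.40.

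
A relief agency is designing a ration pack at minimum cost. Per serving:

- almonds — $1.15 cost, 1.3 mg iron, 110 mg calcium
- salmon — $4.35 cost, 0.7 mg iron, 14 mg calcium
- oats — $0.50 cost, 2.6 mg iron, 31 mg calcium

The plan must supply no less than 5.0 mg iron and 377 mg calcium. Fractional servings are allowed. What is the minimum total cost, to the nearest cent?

$3.98

At the optimum either one food covers both requirements or two foods hit both targets exactly; no other combination can be cheaper.
almonds only: max(5.0/1.3, 377/110) = 3.846 servings → $4.42.
salmon only: max(5.0/0.7, 377/14) = 26.93 servings → $117.14.
oats only: max(5.0/2.6, 377/31) = 12.16 servings → $6.08.
almonds + salmon with both tight: 3.298 servings and 1.019 servings → $8.22.
almonds + oats with both tight: 3.359 servings and 0.2438 servings → $3.98.
salmon + oats: the both-tight solution has a negative serving — not a feasible corner.
So the least-cost plan costs $3.98.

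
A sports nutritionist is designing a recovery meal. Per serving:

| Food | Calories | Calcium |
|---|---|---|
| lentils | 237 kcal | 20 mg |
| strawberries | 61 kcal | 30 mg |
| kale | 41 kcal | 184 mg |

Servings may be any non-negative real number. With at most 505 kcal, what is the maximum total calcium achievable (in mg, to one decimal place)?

2266.3 mg

Calcium per kcal: kale 4.488, strawberries 0.4918, lentils 0.08439.
With no serving limits, spend the whole calories allowance on kale: 505 kcal / 41 kcal × 184 mg = 2266.3 mg.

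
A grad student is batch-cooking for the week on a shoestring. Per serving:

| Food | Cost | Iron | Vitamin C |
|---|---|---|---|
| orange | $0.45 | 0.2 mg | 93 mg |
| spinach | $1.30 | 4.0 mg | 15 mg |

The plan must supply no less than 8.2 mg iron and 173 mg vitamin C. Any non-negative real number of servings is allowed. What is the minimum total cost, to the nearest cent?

$3.26

For a min-cost LP with two ≥-constraints, a basic feasible solution has at most two positive variables.
orange only: max(8.2/0.2, 173/93) = 41 servings → $18.45.
spinach only: max(8.2/4.0, 173/15) = 11.53 servings → $14.99.
orange + spinach with both tight: 1.542 servings and 1.973 servings → $3.26.
Cheapest feasible corner: $3.26.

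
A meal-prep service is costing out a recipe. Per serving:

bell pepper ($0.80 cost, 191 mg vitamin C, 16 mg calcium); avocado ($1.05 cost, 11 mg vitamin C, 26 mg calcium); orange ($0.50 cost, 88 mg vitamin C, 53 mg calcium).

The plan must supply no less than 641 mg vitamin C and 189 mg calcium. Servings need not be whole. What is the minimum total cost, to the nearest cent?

bell pepper only: max(641/191, 189/16) = 11.81 servings → $9.45.
avocado only: max(641/11, 189/26) = 58.27 servings → $61.19.
orange only: max(641/88, 189/53) = 7.284 servings → $3.64.
bell pepper + avocado with both tight: 3.045 servings and 5.395 servings → $8.10.
bell pepper + orange with both tight: 1.99 servings and 2.965 servings → $3.07.
avocado + orange: the both-tight solution has a negative serving — not a feasible corner.
So the least-cost plan costs $3.07.

$3.07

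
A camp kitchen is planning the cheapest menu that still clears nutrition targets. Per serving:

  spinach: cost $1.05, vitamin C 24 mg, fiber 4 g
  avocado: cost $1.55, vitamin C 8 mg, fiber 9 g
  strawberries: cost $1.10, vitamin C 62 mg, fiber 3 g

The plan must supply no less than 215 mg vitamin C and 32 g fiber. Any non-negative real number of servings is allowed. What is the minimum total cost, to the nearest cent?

Compare the cost at each extreme point of the feasible region.
spinach only: max(215/24, 32/4) = 8.958 servings → $9.41.
avocado only: max(215/8, 32/9) = 26.88 servings → $41.66.
strawberries only: max(215/62, 32/3) = 10.67 servings → $11.73.
spinach + avocado with both targets exact would need a negative amount; discard.
spinach + strawberries with both tight: 7.608 servings and 0.5227 servings → $8.56.
avocado + strawberries with both tight: 2.507 servings and 3.144 servings → $7.35.
So the least-cost plan costs $7.35.

$7.35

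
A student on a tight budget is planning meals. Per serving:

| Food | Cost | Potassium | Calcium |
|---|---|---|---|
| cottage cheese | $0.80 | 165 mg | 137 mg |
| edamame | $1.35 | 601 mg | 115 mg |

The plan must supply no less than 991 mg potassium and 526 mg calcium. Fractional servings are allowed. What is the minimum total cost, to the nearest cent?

$3.60

With two linear requirements the optimum uses one or two foods; enumerate the corners.
cottage cheese only: max(991/165, 526/137) = 6.006 servings → $4.80.
edamame only: max(991/601, 526/115) = 4.574 servings → $6.17.
cottage cheese + edamame with both tight: 3.191 servings and 0.773 servings → $3.60.
So the least-cost plan costs $3.60.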